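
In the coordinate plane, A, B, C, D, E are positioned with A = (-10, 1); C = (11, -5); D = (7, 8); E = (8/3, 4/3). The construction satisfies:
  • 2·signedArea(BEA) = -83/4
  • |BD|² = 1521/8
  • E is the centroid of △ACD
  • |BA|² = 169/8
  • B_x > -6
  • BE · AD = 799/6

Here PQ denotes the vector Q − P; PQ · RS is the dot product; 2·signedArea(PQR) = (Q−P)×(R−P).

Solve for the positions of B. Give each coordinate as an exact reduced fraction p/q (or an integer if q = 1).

B = (-23/4, 11/4)

1. B_x = -23/4  [BE · AD = 799/6 ∩ 2·signedArea(BEA) = -83/4]
2. B_y = 11/4  [BE · AD = 799/6 ∩ 2·signedArea(BEA) = -83/4]
   → B = (-23/4, 11/4)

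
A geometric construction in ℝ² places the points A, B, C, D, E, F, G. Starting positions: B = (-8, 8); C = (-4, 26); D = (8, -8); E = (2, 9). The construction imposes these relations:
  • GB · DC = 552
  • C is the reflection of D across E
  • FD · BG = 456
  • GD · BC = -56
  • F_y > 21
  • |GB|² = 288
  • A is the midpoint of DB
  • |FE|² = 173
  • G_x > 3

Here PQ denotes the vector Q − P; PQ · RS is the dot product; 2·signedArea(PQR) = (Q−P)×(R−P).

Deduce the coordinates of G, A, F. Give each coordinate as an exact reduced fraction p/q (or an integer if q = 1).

1. G_x = 4  [GD · BC = -56 ∩ GB · DC = 552]
2. G_y = -4  [GD · BC = -56 ∩ GB · DC = 552]
   → G = (4, -4)
3. A_x = 0  [A is the midpoint of DB]
4. A_y = 0  [A is the midpoint of DB]
   → A = (0, 0)
5. F_x = 0  [line -12·x + 12·y + -264 = 0 ∩ |FE|² = 173]
6. F_y = 22  [line -12·x + 12·y + -264 = 0 ∩ |FE|² = 173]
   → F = (0, 22)

A = (0, 0)
F = (0, 22)
G = (4, -4)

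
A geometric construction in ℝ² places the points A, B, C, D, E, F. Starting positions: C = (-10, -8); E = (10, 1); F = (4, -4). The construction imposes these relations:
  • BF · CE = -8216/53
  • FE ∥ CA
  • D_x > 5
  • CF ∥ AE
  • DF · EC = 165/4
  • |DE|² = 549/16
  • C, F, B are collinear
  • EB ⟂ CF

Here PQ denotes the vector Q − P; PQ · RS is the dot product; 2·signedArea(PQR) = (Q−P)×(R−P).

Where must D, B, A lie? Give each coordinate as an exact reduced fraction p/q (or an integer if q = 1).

A = (-4, -3)
B = (576/53, -108/53)
D = (11/2, -11/4)

1. D_x = 11/2  [line 20·x + 9·y + -341/4 = 0 ∩ |DE|² = 549/16]
2. D_y = -11/4  [line 20·x + 9·y + -341/4 = 0 ∩ |DE|² = 549/16]
   → D = (11/2, -11/4)
3. B_x = 576/53  [C, F, B are collinear ∩ EB ⟂ CF]
4. B_y = -108/53  [C, F, B are collinear ∩ EB ⟂ CF]
   → B = (576/53, -108/53)
5. A_x = -4  [CF ∥ AE ∩ FE ∥ CA]
6. A_y = -3  [CF ∥ AE ∩ FE ∥ CA]
   → A = (-4, -3)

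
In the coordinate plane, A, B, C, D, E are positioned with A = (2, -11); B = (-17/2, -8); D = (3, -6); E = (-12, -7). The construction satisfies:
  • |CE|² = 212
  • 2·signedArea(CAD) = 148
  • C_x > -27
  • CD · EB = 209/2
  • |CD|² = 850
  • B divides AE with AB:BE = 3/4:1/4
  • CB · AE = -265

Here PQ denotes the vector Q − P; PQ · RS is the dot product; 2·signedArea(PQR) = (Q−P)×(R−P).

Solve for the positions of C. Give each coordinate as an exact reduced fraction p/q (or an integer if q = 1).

1. C_x = -26  [CB · AE = -265 ∩ 2·signedArea(CAD) = 148]
2. C_y = -3  [CB · AE = -265 ∩ 2·signedArea(CAD) = 148]
   → C = (-26, -3)

C = (-26, -3)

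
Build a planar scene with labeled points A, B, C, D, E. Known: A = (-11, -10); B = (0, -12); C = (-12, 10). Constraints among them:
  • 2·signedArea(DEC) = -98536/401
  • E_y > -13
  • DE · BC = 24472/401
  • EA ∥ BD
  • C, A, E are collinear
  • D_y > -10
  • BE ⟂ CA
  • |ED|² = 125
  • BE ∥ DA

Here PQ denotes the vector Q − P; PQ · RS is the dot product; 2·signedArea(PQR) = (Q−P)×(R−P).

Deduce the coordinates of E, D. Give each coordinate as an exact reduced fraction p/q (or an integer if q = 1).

1. E_x = -4360/401  [C, A, E are collinear ∩ BE ⟂ CA]
2. E_y = -5030/401  [C, A, E are collinear ∩ BE ⟂ CA]
   → E = (-4360/401, -5030/401)
3. D_x = -51/401  [BE ∥ DA ∩ EA ∥ BD]
4. D_y = -3792/401  [BE ∥ DA ∩ EA ∥ BD]
   → D = (-51/401, -3792/401)

D = (-51/401, -3792/401)
E = (-4360/401, -5030/401)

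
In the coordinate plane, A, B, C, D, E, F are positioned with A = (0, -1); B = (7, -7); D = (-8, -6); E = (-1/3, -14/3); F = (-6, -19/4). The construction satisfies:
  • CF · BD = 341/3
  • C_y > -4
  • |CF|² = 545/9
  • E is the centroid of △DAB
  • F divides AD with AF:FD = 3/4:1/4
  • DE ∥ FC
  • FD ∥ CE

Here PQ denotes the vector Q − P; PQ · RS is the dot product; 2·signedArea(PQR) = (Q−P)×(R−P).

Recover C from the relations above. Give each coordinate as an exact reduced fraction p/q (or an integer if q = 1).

C = (5/3, -41/12)

1. C_x = 5/3  [FD ∥ CE ∩ DE ∥ FC]
2. C_y = -41/12  [FD ∥ CE ∩ DE ∥ FC]
   → C = (5/3, -41/12)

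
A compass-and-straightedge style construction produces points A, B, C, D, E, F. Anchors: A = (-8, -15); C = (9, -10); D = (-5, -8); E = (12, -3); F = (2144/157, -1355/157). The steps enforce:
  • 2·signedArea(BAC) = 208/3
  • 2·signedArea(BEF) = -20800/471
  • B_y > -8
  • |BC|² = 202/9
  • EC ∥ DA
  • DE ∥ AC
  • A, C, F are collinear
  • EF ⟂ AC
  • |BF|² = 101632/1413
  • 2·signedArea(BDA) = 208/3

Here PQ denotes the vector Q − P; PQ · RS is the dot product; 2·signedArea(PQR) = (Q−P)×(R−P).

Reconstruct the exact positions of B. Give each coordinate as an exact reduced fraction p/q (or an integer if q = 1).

B = (16/3, -7)

1. B_x = 16/3  [2·signedArea(BEF) = -20800/471 ∩ 2·signedArea(BAC) = 208/3]
2. B_y = -7  [2·signedArea(BEF) = -20800/471 ∩ 2·signedArea(BAC) = 208/3]
   → B = (16/3, -7)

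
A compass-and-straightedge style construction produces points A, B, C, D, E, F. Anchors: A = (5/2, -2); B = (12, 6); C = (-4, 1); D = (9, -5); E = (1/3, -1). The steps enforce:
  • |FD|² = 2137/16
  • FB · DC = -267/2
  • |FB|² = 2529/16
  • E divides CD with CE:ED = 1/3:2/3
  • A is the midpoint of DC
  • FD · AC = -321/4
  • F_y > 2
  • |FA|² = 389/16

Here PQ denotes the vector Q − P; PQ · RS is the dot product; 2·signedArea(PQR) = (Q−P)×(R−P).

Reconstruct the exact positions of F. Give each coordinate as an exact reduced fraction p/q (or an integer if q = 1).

F = (0, 9/4)

1. F_x = 0  [line 13·x + -6·y + 27/2 = 0 ∩ |FA|² = 389/16]
2. F_y = 9/4  [line 13·x + -6·y + 27/2 = 0 ∩ |FA|² = 389/16]
   → F = (0, 9/4)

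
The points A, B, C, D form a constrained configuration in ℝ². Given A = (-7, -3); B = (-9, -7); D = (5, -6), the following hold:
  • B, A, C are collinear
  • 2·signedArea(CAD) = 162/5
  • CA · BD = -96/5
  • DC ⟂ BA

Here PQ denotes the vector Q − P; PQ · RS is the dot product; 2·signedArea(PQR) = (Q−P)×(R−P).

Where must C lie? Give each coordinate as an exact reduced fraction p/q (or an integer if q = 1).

C = (-29/5, -3/5)

1. C_x = -29/5  [B, A, C are collinear ∩ DC ⟂ BA]
2. C_y = -3/5  [B, A, C are collinear ∩ DC ⟂ BA]
   → C = (-29/5, -3/5)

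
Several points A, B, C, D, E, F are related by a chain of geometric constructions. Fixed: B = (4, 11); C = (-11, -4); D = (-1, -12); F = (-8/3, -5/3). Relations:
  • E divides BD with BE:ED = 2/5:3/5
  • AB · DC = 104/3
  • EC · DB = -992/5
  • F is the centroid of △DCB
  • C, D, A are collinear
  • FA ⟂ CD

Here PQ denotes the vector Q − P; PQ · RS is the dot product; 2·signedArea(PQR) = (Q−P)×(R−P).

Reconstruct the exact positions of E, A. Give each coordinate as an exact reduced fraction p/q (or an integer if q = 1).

1. E_x = 2  [E divides BD with BE:ED = 2/5:3/5]
2. E_y = 9/5  [E divides BD with BE:ED = 2/5:3/5]
   → E = (2, 9/5)
3. A_x = -868/123  [C, D, A are collinear ∩ FA ⟂ CD]
4. A_y = -880/123  [C, D, A are collinear ∩ FA ⟂ CD]
   → A = (-868/123, -880/123)

A = (-868/123, -880/123)
E = (2, 9/5)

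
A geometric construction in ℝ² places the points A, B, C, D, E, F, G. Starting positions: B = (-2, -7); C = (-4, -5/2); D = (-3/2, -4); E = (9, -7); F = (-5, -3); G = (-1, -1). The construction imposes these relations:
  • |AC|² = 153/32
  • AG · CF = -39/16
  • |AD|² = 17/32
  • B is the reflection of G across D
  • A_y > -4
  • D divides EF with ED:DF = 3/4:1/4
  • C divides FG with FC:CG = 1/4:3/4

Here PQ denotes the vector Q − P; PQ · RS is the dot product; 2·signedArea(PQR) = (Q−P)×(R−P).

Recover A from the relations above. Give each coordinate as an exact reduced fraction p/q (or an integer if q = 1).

A = (-17/8, -29/8)

1. A_x = -17/8  [line 1·x + 1/2·y + 63/16 = 0 ∩ |AD|² = 17/32]
2. A_y = -29/8  [line 1·x + 1/2·y + 63/16 = 0 ∩ |AD|² = 17/32]
   → A = (-17/8, -29/8)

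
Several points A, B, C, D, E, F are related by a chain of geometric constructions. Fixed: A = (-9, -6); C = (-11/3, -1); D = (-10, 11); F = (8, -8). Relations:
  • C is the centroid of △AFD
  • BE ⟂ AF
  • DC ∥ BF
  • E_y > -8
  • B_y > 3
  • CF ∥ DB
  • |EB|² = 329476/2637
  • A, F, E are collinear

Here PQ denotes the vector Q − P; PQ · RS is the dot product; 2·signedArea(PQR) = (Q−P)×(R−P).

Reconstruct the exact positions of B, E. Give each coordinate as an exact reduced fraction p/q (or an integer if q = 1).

1. B_x = 5/3  [DC ∥ BF ∩ CF ∥ DB]
2. B_y = 4  [DC ∥ BF ∩ CF ∥ DB]
   → B = (5/3, 4)
3. E_x = 317/879  [A, F, E are collinear ∩ BE ⟂ AF]
4. E_y = -6242/879  [A, F, E are collinear ∩ BE ⟂ AF]
   → E = (317/879, -6242/879)

B = (5/3, 4)
E = (317/879, -6242/879)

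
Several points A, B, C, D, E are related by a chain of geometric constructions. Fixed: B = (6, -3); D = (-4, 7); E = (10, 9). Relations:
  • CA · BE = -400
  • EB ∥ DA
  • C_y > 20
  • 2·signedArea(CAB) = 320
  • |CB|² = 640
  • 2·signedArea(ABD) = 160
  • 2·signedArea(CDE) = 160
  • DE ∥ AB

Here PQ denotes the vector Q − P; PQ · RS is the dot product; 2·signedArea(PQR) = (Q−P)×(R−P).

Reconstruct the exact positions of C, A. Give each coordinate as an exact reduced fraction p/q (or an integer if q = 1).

1. C_x = 14  [line -2·x + 14·y + -266 = 0 ∩ |CB|² = 640]
2. C_y = 21  [line -2·x + 14·y + -266 = 0 ∩ |CB|² = 640]
   → C = (14, 21)
3. A_x = -8  [DE ∥ AB ∩ EB ∥ DA]
4. A_y = -5  [DE ∥ AB ∩ EB ∥ DA]
   → A = (-8, -5)

A = (-8, -5)
C = (14, 21)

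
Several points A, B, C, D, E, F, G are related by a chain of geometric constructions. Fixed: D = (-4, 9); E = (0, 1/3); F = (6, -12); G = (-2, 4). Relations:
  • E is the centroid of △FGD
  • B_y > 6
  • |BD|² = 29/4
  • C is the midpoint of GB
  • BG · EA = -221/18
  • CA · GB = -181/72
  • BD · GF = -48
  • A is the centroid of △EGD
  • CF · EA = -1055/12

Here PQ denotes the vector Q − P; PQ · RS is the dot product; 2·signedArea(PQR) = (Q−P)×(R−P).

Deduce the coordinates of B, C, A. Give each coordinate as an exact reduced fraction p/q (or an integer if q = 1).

A = (-2, 40/9)
B = (-3, 13/2)
C = (-5/2, 21/4)

1. A_x = -2  [A is the centroid of △EGD]
2. A_y = 40/9  [A is the centroid of △EGD]
   → A = (-2, 40/9)
3. B_x = -3  [BG · EA = -221/18 ∩ BD · GF = -48]
4. B_y = 13/2  [BG · EA = -221/18 ∩ BD · GF = -48]
   → B = (-3, 13/2)
5. C_x = -5/2  [C is the midpoint of GB]
6. C_y = 21/4  [C is the midpoint of GB]
   → C = (-5/2, 21/4)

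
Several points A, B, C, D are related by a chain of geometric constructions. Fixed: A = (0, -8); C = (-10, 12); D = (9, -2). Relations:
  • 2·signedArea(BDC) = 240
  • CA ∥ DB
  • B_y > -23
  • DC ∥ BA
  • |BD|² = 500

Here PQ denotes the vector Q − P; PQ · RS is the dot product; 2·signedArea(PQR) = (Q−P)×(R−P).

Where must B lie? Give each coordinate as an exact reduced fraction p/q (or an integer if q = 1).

B = (19, -22)

1. B_x = 19  [DC ∥ BA ∩ CA ∥ DB]
2. B_y = -22  [DC ∥ BA ∩ CA ∥ DB]
   → B = (19, -22)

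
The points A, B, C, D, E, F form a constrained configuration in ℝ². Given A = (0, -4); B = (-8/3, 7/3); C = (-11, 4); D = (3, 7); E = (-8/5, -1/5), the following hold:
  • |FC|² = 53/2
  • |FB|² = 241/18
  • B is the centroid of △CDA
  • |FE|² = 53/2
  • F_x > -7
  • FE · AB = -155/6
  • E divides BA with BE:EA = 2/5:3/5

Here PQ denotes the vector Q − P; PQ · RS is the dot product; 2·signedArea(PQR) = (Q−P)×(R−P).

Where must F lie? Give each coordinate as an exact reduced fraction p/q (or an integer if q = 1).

1. F_x = -63/10  [line 8/3·x + -19/3·y + 173/6 = 0 ∩ |FC|² = 53/2]
2. F_y = 19/10  [line 8/3·x + -19/3·y + 173/6 = 0 ∩ |FC|² = 53/2]
   → F = (-63/10, 19/10)

F = (-63/10, 19/10)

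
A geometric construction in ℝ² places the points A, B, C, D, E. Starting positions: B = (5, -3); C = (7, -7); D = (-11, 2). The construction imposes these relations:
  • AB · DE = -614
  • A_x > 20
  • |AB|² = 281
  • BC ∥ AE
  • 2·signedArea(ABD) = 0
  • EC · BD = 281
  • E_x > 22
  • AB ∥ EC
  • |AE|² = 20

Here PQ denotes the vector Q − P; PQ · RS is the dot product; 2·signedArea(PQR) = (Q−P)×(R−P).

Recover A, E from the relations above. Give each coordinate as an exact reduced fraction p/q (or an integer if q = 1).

A = (21, -8)
E = (23, -12)

1. A_x = 21  [line -5·x + -16·y + -23 = 0 ∩ |AB|² = 281]
2. A_y = -8  [line -5·x + -16·y + -23 = 0 ∩ |AB|² = 281]
   → A = (21, -8)
3. E_x = 23  [AB ∥ EC ∩ BC ∥ AE]
4. E_y = -12  [AB ∥ EC ∩ BC ∥ AE]
   → E = (23, -12)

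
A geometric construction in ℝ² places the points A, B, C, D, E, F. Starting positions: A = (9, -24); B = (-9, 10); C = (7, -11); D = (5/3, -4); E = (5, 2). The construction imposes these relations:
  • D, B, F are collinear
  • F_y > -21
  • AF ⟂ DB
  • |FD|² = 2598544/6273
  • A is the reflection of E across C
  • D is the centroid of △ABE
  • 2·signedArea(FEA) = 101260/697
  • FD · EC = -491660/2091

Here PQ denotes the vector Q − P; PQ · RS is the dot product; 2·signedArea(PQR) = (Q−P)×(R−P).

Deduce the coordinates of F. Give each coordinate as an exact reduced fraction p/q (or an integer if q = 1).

1. F_x = 9759/697  [D, B, F are collinear ∩ AF ⟂ DB]
2. F_y = -14072/697  [D, B, F are collinear ∩ AF ⟂ DB]
   → F = (9759/697, -14072/697)

F = (9759/697, -14072/697)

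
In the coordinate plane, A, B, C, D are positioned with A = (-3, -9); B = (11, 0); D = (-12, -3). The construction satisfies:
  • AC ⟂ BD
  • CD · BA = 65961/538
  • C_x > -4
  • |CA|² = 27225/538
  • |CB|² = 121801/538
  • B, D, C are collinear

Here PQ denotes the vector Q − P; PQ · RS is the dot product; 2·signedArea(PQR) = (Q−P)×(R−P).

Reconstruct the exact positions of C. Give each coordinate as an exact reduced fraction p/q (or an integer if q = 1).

C = (-2109/538, -1047/538)

1. C_x = -2109/538  [B, D, C are collinear ∩ AC ⟂ BD]
2. C_y = -1047/538  [B, D, C are collinear ∩ AC ⟂ BD]
   → C = (-2109/538, -1047/538)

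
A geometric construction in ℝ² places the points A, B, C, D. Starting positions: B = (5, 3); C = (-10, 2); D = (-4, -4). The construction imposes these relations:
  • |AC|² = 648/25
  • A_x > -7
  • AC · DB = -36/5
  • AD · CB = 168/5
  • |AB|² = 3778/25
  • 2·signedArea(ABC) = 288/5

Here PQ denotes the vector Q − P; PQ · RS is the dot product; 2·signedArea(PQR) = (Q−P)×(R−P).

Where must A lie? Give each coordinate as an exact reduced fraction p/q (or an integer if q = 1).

1. A_x = -32/5  [AC · DB = -36/5 ∩ 2·signedArea(ABC) = 288/5]
2. A_y = -8/5  [AC · DB = -36/5 ∩ 2·signedArea(ABC) = 288/5]
   → A = (-32/5, -8/5)

A = (-32/5, -8/5)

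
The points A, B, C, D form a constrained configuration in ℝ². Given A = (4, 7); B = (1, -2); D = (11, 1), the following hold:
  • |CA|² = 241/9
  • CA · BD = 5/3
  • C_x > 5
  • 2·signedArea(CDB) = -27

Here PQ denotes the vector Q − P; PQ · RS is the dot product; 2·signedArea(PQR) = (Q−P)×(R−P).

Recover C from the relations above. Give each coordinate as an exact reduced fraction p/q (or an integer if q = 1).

1. C_x = 16/3  [2·signedArea(CDB) = -27 ∩ CA · BD = 5/3]
2. C_y = 2  [2·signedArea(CDB) = -27 ∩ CA · BD = 5/3]
   → C = (16/3, 2)

C = (16/3, 2)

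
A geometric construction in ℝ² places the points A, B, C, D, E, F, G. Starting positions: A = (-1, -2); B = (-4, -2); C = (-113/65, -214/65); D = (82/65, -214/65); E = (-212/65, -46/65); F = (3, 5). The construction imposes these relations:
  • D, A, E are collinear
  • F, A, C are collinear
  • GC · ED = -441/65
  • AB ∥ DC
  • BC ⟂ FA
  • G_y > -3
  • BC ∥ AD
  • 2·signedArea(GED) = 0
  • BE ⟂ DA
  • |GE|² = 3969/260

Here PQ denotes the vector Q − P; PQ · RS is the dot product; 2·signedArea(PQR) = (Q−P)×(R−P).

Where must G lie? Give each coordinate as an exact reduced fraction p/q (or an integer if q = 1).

G = (17/130, -172/65)

1. G_x = 17/130  [2·signedArea(GED) = 0 ∩ GC · ED = -441/65]
2. G_y = -172/65  [2·signedArea(GED) = 0 ∩ GC · ED = -441/65]
   → G = (17/130, -172/65)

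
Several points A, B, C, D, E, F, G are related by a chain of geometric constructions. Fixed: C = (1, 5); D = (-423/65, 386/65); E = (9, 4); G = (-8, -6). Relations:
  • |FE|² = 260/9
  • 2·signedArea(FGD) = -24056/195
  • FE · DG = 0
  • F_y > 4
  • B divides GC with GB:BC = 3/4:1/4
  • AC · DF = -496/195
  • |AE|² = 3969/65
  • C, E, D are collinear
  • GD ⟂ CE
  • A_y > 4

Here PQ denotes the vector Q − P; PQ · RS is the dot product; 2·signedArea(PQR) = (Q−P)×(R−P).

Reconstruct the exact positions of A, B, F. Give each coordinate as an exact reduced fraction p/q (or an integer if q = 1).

A = (81/65, 323/65)
B = (-5/4, 9/4)
F = (11/3, 14/3)

1. B_x = -5/4  [B divides GC with GB:BC = 3/4:1/4]
2. B_y = 9/4  [B divides GC with GB:BC = 3/4:1/4]
   → B = (-5/4, 9/4)
3. F_x = 11/3  [FE · DG = 0 ∩ 2·signedArea(FGD) = -24056/195]
4. F_y = 14/3  [FE · DG = 0 ∩ 2·signedArea(FGD) = -24056/195]
   → F = (11/3, 14/3)
5. A_x = 81/65  [line -1984/195·x + 248/195·y + 248/39 = 0 ∩ |AE|² = 3969/65]
6. A_y = 323/65  [line -1984/195·x + 248/195·y + 248/39 = 0 ∩ |AE|² = 3969/65]
   → A = (81/65, 323/65)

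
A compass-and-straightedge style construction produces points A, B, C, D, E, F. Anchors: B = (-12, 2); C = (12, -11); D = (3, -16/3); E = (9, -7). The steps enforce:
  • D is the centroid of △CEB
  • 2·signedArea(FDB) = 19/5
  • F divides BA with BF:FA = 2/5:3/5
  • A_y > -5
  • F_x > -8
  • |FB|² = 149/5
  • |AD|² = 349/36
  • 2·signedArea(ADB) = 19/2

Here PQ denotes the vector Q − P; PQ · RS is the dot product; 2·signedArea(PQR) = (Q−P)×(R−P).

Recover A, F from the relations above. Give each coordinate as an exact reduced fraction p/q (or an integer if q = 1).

A = (0, -9/2)
F = (-36/5, -3/5)

1. A_x = 0  [line -22/3·x + -15·y + -135/2 = 0 ∩ |AD|² = 349/36]
2. A_y = -9/2  [line -22/3·x + -15·y + -135/2 = 0 ∩ |AD|² = 349/36]
   → A = (0, -9/2)
3. F_x = -36/5  [F divides BA with BF:FA = 2/5:3/5]
4. F_y = -3/5  [F divides BA with BF:FA = 2/5:3/5]
   → F = (-36/5, -3/5)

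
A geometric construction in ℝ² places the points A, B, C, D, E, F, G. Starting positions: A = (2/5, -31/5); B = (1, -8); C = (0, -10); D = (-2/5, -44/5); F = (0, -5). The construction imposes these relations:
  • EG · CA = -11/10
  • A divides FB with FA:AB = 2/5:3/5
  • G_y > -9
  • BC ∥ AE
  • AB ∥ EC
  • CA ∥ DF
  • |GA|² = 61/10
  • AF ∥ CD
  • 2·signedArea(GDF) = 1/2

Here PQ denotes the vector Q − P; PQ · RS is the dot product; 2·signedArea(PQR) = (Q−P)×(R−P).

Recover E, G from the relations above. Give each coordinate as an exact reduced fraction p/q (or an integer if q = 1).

1. E_x = -3/5  [AB ∥ EC ∩ BC ∥ AE]
2. E_y = -41/5  [AB ∥ EC ∩ BC ∥ AE]
   → E = (-3/5, -41/5)
3. G_x = -1/2  [2·signedArea(GDF) = 1/2 ∩ EG · CA = -11/10]
4. G_y = -17/2  [2·signedArea(GDF) = 1/2 ∩ EG · CA = -11/10]
   → G = (-1/2, -17/2)

E = (-3/5, -41/5)
G = (-1/2, -17/2)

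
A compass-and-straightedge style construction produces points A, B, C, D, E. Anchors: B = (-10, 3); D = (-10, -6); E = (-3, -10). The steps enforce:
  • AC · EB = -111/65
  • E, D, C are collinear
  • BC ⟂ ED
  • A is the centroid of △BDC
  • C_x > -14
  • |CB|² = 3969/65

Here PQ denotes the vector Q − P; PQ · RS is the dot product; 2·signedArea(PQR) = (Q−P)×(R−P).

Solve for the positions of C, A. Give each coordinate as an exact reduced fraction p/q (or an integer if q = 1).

A = (-734/65, -147/65)
C = (-902/65, -246/65)

1. C_x = -902/65  [E, D, C are collinear ∩ BC ⟂ ED]
2. C_y = -246/65  [E, D, C are collinear ∩ BC ⟂ ED]
   → C = (-902/65, -246/65)
3. A_x = -734/65  [A is the centroid of △BDC]
4. A_y = -147/65  [A is the centroid of △BDC]
   → A = (-734/65, -147/65)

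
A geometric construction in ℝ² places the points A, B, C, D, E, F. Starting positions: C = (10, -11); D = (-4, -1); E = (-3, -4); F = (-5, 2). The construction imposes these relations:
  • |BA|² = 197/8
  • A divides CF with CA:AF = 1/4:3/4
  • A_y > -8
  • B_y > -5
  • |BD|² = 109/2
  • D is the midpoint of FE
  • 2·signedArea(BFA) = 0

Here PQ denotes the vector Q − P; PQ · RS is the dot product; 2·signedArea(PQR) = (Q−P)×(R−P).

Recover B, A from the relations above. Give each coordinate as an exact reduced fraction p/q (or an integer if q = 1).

A = (25/4, -31/4)
B = (5/2, -9/2)

1. A_x = 25/4  [A divides CF with CA:AF = 1/4:3/4]
2. A_y = -31/4  [A divides CF with CA:AF = 1/4:3/4]
   → A = (25/4, -31/4)
3. B_x = 5/2  [line 39/4·x + 45/4·y + 105/4 = 0 ∩ |BA|² = 197/8]
4. B_y = -9/2  [line 39/4·x + 45/4·y + 105/4 = 0 ∩ |BA|² = 197/8]
   → B = (5/2, -9/2)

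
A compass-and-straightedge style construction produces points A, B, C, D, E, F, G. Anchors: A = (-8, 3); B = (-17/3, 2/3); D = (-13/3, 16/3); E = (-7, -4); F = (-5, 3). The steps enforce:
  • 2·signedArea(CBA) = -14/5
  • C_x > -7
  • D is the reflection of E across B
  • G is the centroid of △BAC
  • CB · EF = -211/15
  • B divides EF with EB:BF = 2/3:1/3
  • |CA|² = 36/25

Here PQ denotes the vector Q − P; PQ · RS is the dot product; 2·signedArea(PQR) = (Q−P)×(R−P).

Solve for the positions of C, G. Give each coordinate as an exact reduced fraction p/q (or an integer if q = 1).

C = (-34/5, 3)
G = (-307/45, 20/9)

1. C_x = -34/5  [2·signedArea(CBA) = -14/5 ∩ CB · EF = -211/15]
2. C_y = 3  [2·signedArea(CBA) = -14/5 ∩ CB · EF = -211/15]
   → C = (-34/5, 3)
3. G_x = -307/45  [G is the centroid of △BAC]
4. G_y = 20/9  [G is the centroid of △BAC]
   → G = (-307/45, 20/9)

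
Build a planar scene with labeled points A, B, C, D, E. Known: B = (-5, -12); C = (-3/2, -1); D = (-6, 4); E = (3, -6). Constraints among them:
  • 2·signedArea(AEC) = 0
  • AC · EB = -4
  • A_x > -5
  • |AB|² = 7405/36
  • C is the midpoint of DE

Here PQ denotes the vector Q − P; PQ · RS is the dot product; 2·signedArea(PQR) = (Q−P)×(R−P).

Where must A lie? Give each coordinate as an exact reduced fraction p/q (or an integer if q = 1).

A = (-9/2, 7/3)

1. A_x = -9/2  [2·signedArea(AEC) = 0 ∩ AC · EB = -4]
2. A_y = 7/3  [2·signedArea(AEC) = 0 ∩ AC · EB = -4]
   → A = (-9/2, 7/3)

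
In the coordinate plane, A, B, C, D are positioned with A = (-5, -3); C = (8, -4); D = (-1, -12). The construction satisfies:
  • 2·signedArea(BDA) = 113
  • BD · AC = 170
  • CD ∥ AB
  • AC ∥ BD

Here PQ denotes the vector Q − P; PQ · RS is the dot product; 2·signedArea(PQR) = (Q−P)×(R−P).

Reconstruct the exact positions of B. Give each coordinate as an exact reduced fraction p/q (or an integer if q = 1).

B = (-14, -11)

1. B_x = -14  [AC ∥ BD ∩ CD ∥ AB]
2. B_y = -11  [AC ∥ BD ∩ CD ∥ AB]
   → B = (-14, -11)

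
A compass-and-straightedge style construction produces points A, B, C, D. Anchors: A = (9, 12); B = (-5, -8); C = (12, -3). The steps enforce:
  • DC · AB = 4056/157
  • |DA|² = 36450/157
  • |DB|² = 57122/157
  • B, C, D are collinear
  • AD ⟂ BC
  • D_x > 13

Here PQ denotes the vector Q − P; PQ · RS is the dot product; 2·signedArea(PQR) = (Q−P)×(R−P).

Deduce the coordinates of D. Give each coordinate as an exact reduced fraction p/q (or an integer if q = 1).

1. D_x = 2088/157  [B, C, D are collinear ∩ AD ⟂ BC]
2. D_y = -411/157  [B, C, D are collinear ∩ AD ⟂ BC]
   → D = (2088/157, -411/157)

D = (2088/157, -411/157)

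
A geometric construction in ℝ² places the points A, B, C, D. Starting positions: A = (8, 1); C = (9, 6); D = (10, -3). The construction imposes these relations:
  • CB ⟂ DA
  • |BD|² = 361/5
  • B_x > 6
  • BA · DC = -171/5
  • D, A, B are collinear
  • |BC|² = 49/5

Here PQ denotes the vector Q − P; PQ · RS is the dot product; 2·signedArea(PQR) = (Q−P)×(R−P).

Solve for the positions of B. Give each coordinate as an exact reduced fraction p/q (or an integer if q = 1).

B = (31/5, 23/5)

1. B_x = 31/5  [D, A, B are collinear ∩ CB ⟂ DA]
2. B_y = 23/5  [D, A, B are collinear ∩ CB ⟂ DA]
   → B = (31/5, 23/5)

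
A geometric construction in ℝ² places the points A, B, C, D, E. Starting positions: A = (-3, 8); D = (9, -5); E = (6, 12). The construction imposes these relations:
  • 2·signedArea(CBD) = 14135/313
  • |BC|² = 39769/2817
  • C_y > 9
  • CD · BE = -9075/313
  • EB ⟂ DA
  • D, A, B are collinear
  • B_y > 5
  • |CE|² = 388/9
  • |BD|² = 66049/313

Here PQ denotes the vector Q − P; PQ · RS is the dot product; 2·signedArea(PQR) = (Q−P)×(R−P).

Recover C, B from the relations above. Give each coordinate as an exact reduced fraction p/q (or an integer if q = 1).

B = (-267/313, 1776/313)
C = (0, 28/3)

1. B_x = -267/313  [D, A, B are collinear ∩ EB ⟂ DA]
2. B_y = 1776/313  [D, A, B are collinear ∩ EB ⟂ DA]
   → B = (-267/313, 1776/313)
3. C_x = 0  [line 3341/313·x + 3084/313·y + -28784/313 = 0 ∩ |CE|² = 388/9]
4. C_y = 28/3  [line 3341/313·x + 3084/313·y + -28784/313 = 0 ∩ |CE|² = 388/9]
   → C = (0, 28/3)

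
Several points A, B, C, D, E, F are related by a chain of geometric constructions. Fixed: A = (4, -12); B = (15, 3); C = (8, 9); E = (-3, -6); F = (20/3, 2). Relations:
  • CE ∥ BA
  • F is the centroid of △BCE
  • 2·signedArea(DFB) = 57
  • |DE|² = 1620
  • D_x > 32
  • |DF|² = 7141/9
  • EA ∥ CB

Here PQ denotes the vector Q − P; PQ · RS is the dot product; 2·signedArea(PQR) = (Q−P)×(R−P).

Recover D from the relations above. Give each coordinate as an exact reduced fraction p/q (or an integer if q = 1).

D = (33, 12)

1. D_x = 33  [line -1·x + 25/3·y + -67 = 0 ∩ |DF|² = 7141/9]
2. D_y = 12  [line -1·x + 25/3·y + -67 = 0 ∩ |DF|² = 7141/9]
   → D = (33, 12)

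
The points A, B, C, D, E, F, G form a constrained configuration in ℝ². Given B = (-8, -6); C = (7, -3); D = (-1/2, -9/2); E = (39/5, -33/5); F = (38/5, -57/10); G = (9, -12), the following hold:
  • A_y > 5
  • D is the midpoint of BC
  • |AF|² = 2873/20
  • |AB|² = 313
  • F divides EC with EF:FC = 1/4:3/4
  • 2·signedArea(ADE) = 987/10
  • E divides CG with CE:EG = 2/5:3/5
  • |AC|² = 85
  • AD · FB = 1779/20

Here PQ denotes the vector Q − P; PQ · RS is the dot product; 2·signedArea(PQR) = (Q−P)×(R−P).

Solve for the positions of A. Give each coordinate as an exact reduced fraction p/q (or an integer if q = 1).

A = (5, 6)

1. A_x = 5  [2·signedArea(ADE) = 987/10 ∩ AD · FB = 1779/20]
2. A_y = 6  [2·signedArea(ADE) = 987/10 ∩ AD · FB = 1779/20]
   → A = (5, 6)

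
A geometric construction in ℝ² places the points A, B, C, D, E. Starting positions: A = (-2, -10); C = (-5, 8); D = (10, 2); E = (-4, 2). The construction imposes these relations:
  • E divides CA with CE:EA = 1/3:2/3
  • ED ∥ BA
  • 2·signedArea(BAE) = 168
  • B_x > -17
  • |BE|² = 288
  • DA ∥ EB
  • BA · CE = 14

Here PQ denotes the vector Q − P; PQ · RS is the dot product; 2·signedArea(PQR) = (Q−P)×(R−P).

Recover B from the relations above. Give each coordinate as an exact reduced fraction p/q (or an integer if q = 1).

B = (-16, -10)

1. B_x = -16  [ED ∥ BA ∩ DA ∥ EB]
2. B_y = -10  [ED ∥ BA ∩ DA ∥ EB]
   → B = (-16, -10)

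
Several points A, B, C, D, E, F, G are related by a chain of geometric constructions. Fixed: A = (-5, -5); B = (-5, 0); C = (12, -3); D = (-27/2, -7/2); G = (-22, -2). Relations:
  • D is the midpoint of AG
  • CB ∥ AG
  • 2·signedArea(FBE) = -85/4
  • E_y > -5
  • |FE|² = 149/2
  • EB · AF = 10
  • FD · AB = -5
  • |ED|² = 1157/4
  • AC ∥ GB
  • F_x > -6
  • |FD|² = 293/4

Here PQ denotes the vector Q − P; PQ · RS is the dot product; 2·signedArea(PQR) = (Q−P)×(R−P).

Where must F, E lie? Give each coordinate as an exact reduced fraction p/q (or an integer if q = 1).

E = (7/2, -4)
F = (-5, -5/2)

1. F_y = -5/2  [FD · AB = -5]
2. F_x = -5  [|FD|² = 293/4]
   → F = (-5, -5/2)
3. E_x = 7/2  [2·signedArea(FBE) = -85/4 ∩ EB · AF = 10]
4. E_y = -4  [2·signedArea(FBE) = -85/4 ∩ EB · AF = 10]
   → E = (7/2, -4)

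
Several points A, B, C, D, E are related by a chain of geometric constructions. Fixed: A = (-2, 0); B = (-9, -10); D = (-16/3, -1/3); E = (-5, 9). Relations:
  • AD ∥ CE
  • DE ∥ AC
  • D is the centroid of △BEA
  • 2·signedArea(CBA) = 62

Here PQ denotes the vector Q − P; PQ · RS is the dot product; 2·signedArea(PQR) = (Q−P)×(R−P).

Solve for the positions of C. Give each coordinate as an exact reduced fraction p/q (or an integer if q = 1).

C = (-5/3, 28/3)

1. C_x = -5/3  [AD ∥ CE ∩ DE ∥ AC]
2. C_y = 28/3  [AD ∥ CE ∩ DE ∥ AC]
   → C = (-5/3, 28/3)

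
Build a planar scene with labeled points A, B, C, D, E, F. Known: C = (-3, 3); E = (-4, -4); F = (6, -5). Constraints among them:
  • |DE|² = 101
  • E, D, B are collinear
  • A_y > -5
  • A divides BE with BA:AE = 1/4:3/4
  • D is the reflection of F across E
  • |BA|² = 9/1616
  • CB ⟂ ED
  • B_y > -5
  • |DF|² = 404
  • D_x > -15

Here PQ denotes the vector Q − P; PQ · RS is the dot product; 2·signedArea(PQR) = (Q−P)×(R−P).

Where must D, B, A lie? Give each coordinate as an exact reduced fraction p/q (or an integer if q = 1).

A = (-763/202, -1625/404)
B = (-374/101, -407/101)
D = (-14, -3)

1. D_x = -14  [D is the reflection of F across E]
2. D_y = -3  [D is the reflection of F across E]
   → D = (-14, -3)
3. B_x = -374/101  [E, D, B are collinear ∩ CB ⟂ ED]
4. B_y = -407/101  [E, D, B are collinear ∩ CB ⟂ ED]
   → B = (-374/101, -407/101)
5. A_x = -763/202  [A divides BE with BA:AE = 1/4:3/4]
6. A_y = -1625/404  [A divides BE with BA:AE = 1/4:3/4]
   → A = (-763/202, -1625/404)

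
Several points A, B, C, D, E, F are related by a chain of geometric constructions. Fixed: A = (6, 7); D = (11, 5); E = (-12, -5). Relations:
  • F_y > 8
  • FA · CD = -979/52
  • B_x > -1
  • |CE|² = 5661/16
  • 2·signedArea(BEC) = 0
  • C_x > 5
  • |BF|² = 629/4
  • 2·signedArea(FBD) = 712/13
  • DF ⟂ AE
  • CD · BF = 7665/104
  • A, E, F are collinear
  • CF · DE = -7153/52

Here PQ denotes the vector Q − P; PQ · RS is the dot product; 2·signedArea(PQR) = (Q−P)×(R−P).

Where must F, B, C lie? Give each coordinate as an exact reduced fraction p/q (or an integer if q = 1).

1. F_x = 111/13  [A, E, F are collinear ∩ DF ⟂ AE]
2. F_y = 113/13  [A, E, F are collinear ∩ DF ⟂ AE]
   → F = (111/13, 113/13)
3. B_x = -1/2  [line -48/13·x + -32/13·y + -24/13 = 0 ∩ |BF|² = 629/4]
4. B_y = 0  [line -48/13·x + -32/13·y + -24/13 = 0 ∩ |BF|² = 629/4]
   → B = (-1/2, 0)
5. C_x = 21/4  [2·signedArea(BEC) = 0 ∩ CF · DE = -7153/52]
6. C_y = 5/2  [2·signedArea(BEC) = 0 ∩ CF · DE = -7153/52]
   → C = (21/4, 5/2)

B = (-1/2, 0)
C = (21/4, 5/2)
F = (111/13, 113/13)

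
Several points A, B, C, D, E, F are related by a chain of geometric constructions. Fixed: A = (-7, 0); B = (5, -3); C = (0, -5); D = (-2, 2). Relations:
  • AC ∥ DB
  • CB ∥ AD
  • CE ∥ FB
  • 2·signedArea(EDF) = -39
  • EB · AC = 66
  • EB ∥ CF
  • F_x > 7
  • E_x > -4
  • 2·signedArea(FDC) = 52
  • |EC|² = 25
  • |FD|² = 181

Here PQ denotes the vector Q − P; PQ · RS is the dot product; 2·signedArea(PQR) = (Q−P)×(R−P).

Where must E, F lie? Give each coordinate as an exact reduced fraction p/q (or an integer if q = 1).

E = (-3, -1)
F = (8, -7)

1. E_x = -3  [line -7·x + 5·y + -16 = 0 ∩ |EC|² = 25]
2. E_y = -1  [line -7·x + 5·y + -16 = 0 ∩ |EC|² = 25]
   → E = (-3, -1)
3. F_x = 8  [2·signedArea(EDF) = -39 ∩ CE ∥ FB]
4. F_y = -7  [2·signedArea(EDF) = -39 ∩ CE ∥ FB]
   → F = (8, -7)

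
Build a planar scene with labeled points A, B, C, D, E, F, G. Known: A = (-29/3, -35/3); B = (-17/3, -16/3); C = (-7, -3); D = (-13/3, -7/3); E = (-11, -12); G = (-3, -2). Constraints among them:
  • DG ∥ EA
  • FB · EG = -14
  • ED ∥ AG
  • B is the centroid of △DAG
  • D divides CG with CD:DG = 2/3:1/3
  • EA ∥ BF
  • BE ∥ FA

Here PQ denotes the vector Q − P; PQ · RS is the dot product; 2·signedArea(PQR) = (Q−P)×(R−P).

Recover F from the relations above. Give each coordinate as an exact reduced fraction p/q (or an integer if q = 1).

F = (-13/3, -5)

1. F_x = -13/3  [BE ∥ FA ∩ EA ∥ BF]
2. F_y = -5  [BE ∥ FA ∩ EA ∥ BF]
   → F = (-13/3, -5)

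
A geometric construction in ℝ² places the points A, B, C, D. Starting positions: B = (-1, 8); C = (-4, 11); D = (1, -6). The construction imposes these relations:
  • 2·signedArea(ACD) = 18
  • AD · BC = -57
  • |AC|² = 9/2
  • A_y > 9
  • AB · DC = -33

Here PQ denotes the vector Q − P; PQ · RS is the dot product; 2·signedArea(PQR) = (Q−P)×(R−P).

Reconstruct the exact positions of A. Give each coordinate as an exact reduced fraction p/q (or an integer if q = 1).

1. A_x = -5/2  [AD · BC = -57 ∩ AB · DC = -33]
2. A_y = 19/2  [AD · BC = -57 ∩ AB · DC = -33]
   → A = (-5/2, 19/2)

A = (-5/2, 19/2)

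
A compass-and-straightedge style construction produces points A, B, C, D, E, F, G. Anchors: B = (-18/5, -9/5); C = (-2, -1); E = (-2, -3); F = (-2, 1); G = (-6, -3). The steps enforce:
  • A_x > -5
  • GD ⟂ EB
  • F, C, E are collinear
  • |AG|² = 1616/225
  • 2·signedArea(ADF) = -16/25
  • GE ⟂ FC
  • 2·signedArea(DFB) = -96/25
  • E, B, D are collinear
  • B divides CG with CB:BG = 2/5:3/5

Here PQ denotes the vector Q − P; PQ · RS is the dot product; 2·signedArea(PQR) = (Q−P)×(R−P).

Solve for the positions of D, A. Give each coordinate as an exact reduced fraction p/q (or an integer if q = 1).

1. D_x = -114/25  [E, B, D are collinear ∩ GD ⟂ EB]
2. D_y = -27/25  [E, B, D are collinear ∩ GD ⟂ EB]
   → D = (-114/25, -27/25)
3. A_x = -314/75  [line -52/25·x + 64/25·y + -152/25 = 0 ∩ |AG|² = 1616/225]
4. A_y = -77/75  [line -52/25·x + 64/25·y + -152/25 = 0 ∩ |AG|² = 1616/225]
   → A = (-314/75, -77/75)

A = (-314/75, -77/75)
D = (-114/25, -27/25)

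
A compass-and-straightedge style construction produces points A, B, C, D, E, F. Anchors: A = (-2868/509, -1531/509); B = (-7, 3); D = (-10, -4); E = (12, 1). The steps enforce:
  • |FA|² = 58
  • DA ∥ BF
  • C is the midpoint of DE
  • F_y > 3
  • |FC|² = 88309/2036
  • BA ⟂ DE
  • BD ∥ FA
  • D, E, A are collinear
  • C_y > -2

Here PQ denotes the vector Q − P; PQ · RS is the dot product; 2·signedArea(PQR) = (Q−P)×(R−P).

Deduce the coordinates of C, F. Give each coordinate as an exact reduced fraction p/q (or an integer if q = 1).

1. C_x = 1  [C is the midpoint of DE]
2. C_y = -3/2  [C is the midpoint of DE]
   → C = (1, -3/2)
3. F_x = -1341/509  [BD ∥ FA ∩ DA ∥ BF]
4. F_y = 2032/509  [BD ∥ FA ∩ DA ∥ BF]
   → F = (-1341/509, 2032/509)

C = (1, -3/2)
F = (-1341/509, 2032/509)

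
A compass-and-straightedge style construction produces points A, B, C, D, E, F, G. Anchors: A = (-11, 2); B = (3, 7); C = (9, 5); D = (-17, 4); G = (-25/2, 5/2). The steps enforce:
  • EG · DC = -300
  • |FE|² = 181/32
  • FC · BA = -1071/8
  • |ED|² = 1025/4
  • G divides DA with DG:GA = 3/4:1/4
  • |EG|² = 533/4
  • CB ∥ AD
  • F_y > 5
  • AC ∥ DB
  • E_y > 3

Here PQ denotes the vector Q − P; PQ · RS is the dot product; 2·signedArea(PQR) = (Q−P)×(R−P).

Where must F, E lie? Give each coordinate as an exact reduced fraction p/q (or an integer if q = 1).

E = (-1, 7/2)
F = (-7/8, 47/8)

1. E_x = -1  [line -26·x + -1·y + -45/2 = 0 ∩ |EG|² = 533/4]
2. E_y = 7/2  [line -26·x + -1·y + -45/2 = 0 ∩ |EG|² = 533/4]
   → E = (-1, 7/2)
3. F_x = -7/8  [line 14·x + 5·y + -137/8 = 0 ∩ |FE|² = 181/32]
4. F_y = 47/8  [line 14·x + 5·y + -137/8 = 0 ∩ |FE|² = 181/32]
   → F = (-7/8, 47/8)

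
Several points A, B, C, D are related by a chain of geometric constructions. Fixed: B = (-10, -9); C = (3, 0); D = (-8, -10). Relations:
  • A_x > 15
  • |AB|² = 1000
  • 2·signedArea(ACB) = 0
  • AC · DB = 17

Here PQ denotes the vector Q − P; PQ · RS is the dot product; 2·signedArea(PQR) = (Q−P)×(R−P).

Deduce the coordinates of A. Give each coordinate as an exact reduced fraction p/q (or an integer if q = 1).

A = (16, 9)

1. A_x = 16  [2·signedArea(ACB) = 0 ∩ AC · DB = 17]
2. A_y = 9  [2·signedArea(ACB) = 0 ∩ AC · DB = 17]
   → A = (16, 9)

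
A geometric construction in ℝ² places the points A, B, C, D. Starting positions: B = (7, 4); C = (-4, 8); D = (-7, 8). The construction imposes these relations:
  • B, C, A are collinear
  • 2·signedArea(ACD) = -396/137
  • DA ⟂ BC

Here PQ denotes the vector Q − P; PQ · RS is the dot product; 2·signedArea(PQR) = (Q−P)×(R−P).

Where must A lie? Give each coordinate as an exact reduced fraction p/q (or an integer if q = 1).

1. A_x = -911/137  [B, C, A are collinear ∩ DA ⟂ BC]
2. A_y = 1228/137  [B, C, A are collinear ∩ DA ⟂ BC]
   → A = (-911/137, 1228/137)

A = (-911/137, 1228/137)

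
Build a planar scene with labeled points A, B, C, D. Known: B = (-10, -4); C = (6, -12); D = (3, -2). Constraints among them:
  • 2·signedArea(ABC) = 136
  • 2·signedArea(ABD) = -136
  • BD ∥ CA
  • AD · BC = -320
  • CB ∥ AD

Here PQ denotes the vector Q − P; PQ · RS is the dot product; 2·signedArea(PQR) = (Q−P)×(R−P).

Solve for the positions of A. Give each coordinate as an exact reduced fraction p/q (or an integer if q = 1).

1. A_x = 19  [CB ∥ AD ∩ BD ∥ CA]
2. A_y = -10  [CB ∥ AD ∩ BD ∥ CA]
   → A = (19, -10)

A = (19, -10)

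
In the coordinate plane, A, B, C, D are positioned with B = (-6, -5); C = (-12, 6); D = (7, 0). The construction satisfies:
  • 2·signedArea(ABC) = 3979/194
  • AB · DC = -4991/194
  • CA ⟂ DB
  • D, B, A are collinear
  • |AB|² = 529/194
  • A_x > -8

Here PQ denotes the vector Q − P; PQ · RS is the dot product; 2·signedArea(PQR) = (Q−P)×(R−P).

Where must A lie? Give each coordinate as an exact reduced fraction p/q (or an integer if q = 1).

1. A_x = -1463/194  [D, B, A are collinear ∩ CA ⟂ DB]
2. A_y = -1085/194  [D, B, A are collinear ∩ CA ⟂ DB]
   → A = (-1463/194, -1085/194)

A = (-1463/194, -1085/194)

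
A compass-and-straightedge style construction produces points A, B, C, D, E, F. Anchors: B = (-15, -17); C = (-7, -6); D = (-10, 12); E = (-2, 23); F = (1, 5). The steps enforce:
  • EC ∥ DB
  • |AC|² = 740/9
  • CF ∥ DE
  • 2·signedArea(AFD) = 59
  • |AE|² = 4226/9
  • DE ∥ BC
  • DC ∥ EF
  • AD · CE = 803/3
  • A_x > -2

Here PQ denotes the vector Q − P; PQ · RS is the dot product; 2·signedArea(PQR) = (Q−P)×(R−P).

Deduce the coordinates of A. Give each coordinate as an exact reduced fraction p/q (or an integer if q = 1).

1. A_x = -5/3  [2·signedArea(AFD) = 59 ∩ AD · CE = 803/3]
2. A_y = 4/3  [2·signedArea(AFD) = 59 ∩ AD · CE = 803/3]
   → A = (-5/3, 4/3)

A = (-5/3, 4/3)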